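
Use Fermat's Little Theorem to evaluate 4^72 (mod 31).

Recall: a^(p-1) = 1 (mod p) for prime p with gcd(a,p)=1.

Step 1: Since 31 is prime, by Fermat's Little Theorem: 4^30 = 1 (mod 31).
Step 2: Reduce exponent: 72 mod 30 = 12.
Step 3: So 4^72 = 4^12 (mod 31).
Step 4: 4^12 mod 31 = 16.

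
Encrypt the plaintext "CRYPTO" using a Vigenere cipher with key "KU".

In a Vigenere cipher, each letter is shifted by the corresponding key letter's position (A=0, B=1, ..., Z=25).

Step 1: Repeat key to match plaintext length:
  Plaintext: CRYPTO
  Key:       KUKUKU
Step 2: Encrypt each letter:
  C(2) + K(10) = (2+10) mod 26 = 12 = M
  R(17) + U(20) = (17+20) mod 26 = 11 = L
  Y(24) + K(10) = (24+10) mod 26 = 8 = I
  P(15) + U(20) = (15+20) mod 26 = 9 = J
  T(19) + K(10) = (19+10) mod 26 = 3 = D
  O(14) + U(20) = (14+20) mod 26 = 8 = I
Ciphertext: MLIJDI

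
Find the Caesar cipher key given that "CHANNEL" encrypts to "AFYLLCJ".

Step 1: Compare first letters: C (position 2) -> A (position 0).
Step 2: Shift = (0 - 2) mod 26 = 24.
The shift value is 24.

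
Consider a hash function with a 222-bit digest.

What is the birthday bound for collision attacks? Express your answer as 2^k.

Step 1: The birthday paradox gives collision probability ~50% after sqrt(2^n) = 2^(n/2) hashes.
Step 2: For 222-bit output: 2^(222/2) = 2^111.
Step 3: Approximately 2^111 hash computations needed.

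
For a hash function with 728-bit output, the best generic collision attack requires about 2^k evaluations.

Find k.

Step 1: The hash has a 728-bit output.
Step 2: Collision resistance means it should be infeasible to find any x != y with h(x) = h(y).
By the birthday bound, a generic collision search succeeds after about sqrt(2^728) = 2^(728/2) = 2^364 evaluations.
Step 3: Security level = 364 bits.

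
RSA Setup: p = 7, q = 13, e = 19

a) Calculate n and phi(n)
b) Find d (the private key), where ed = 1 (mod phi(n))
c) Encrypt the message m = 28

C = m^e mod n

Step 1: n = 7 * 13 = 91.
Step 2: phi(n) = (7-1)(13-1) = 6 * 12 = 72.
Step 3: Find d = 19^(-1) mod 72 = 19.
  Verify: 19 * 19 = 361 = 1 (mod 72).
Step 4: C = 28^19 mod 91 = 63.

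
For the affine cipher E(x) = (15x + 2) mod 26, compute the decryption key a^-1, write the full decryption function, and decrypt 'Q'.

Step 1: Find a^-1, the modular inverse of 15 mod 26.
Step 2: We need 15 * a^-1 = 1 (mod 26).
Step 3: 15 * 7 = 105 = 4 * 26 + 1, so a^-1 = 7.
Step 4: D(y) = 7(y - 2) mod 26.
Step 5: Apply to 'Q' (y = 16): D(16) = 7 * (16 - 2) mod 26 = 7 * 14 mod 26 = 20 -> 'U'.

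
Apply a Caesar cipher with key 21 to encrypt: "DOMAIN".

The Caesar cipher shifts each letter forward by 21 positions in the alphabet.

Step 1: For each letter, shift forward by 21 positions (mod 26).
  D (position 3) -> position (3+21) mod 26 = 24 -> Y
  O (position 14) -> position (14+21) mod 26 = 9 -> J
  M (position 12) -> position (12+21) mod 26 = 7 -> H
  A (position 0) -> position (0+21) mod 26 = 21 -> V
  I (position 8) -> position (8+21) mod 26 = 3 -> D
  N (position 13) -> position (13+21) mod 26 = 8 -> I
Result: YJHVDI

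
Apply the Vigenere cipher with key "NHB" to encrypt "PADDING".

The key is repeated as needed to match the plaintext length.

Step 1: Repeat key to match plaintext length:
  Plaintext: PADDING
  Key:       NHBNHBN
Step 2: Encrypt each letter:
  P(15) + N(13) = (15+13) mod 26 = 2 = C
  A(0) + H(7) = (0+7) mod 26 = 7 = H
  D(3) + B(1) = (3+1) mod 26 = 4 = E
  D(3) + N(13) = (3+13) mod 26 = 16 = Q
  I(8) + H(7) = (8+7) mod 26 = 15 = P
  N(13) + B(1) = (13+1) mod 26 = 14 = O
  G(6) + N(13) = (6+13) mod 26 = 19 = T
Ciphertext: CHEQPOT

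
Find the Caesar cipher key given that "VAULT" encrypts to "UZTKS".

Step 1: Compare first letters: V (position 21) -> U (position 20).
Step 2: Shift = (20 - 21) mod 26 = 25.
The shift value is 25.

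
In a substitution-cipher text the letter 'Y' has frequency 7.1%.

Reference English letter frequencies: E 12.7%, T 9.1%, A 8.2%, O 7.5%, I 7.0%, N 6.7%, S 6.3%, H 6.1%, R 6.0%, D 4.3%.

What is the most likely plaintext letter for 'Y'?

Step 1: The observed frequency is 7.1%.
Step 2: Compare with English frequencies:
  E: 12.7% (difference: 5.6%)
  T: 9.1% (difference: 2.0%)
  A: 8.2% (difference: 1.1%)
  O: 7.5% (difference: 0.4%)
  I: 7.0% (difference: 0.1%) <-- closest
  N: 6.7% (difference: 0.4%)
  S: 6.3% (difference: 0.8%)
  H: 6.1% (difference: 1.0%)
  R: 6.0% (difference: 1.1%)
  D: 4.3% (difference: 2.8%)
Step 3: 'Y' most likely represents 'I' (frequency 7.0%).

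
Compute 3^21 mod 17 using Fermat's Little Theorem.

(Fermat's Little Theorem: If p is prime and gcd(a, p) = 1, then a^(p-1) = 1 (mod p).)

Step 1: Since 17 is prime, by Fermat's Little Theorem: 3^16 = 1 (mod 17).
Step 2: Reduce exponent: 21 mod 16 = 5.
Step 3: So 3^21 = 3^5 (mod 17).
Step 4: 3^5 mod 17 = 5.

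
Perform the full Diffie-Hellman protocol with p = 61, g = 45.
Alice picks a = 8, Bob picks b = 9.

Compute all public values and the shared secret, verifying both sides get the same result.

Step 1: A = g^a mod p = 45^8 mod 61 = 57.
Step 2: B = g^b mod p = 45^9 mod 61 = 3.
Step 3: Alice computes s = B^a mod p = 3^8 mod 61 = 34.
Step 4: Bob computes s = A^b mod p = 57^9 mod 61 = 34.
Both sides agree: shared secret = 34.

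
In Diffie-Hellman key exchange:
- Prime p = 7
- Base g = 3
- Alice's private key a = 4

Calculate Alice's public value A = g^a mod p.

Step 1: A = g^a mod p = 3^4 mod 7.
  3^1 mod 7 = 3
  3^2 mod 7 = (3 * 3) mod 7 = 2
  3^3 mod 7 = (2 * 3) mod 7 = 6
  3^4 mod 7 = (6 * 3) mod 7 = 4
Result: A = 4.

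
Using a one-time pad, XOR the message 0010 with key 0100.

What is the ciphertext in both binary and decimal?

Step 1: Write out the XOR operation bit by bit:
  Message: 0010
  Key:     0100
  XOR:     0110
Step 2: Convert to decimal: 0110 = 6.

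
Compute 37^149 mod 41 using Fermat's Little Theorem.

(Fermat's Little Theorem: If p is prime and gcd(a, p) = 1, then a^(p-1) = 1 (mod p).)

Step 1: Since 41 is prime, by Fermat's Little Theorem: 37^40 = 1 (mod 41).
Step 2: Reduce exponent: 149 mod 40 = 29.
Step 3: So 37^149 = 37^29 (mod 41).
Step 4: 37^29 mod 41 = 10.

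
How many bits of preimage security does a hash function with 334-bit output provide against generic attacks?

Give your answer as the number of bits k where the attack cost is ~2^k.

Step 1: The hash has a 334-bit output.
Step 2: Preimage resistance means: given a digest h(x), it should be infeasible to find any input that hashes to it.
With a 334-bit output there are 2^334 possible digests, so a generic brute-force preimage search costs about 2^334 evaluations.
Step 3: Security level = 334 bits.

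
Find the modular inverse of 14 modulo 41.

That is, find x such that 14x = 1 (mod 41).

Step 1: We need x such that 14 * x = 1 (mod 41).
Step 2: Using the extended Euclidean algorithm or trial:
  14 * 3 = 42 = 1 * 41 + 1.
Step 3: Since 42 mod 41 = 1, the inverse is x = 3.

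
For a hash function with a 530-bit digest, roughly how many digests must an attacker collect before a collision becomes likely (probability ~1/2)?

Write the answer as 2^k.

Step 1: The birthday paradox gives collision probability ~50% after sqrt(2^n) = 2^(n/2) hashes.
Step 2: For 530-bit output: 2^(530/2) = 2^265.
Step 3: Approximately 2^265 hash computations needed.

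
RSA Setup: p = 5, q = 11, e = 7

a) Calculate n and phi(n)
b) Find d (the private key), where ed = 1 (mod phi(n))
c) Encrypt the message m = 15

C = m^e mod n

Step 1: n = 5 * 11 = 55.
Step 2: phi(n) = (5-1)(11-1) = 4 * 10 = 40.
Step 3: Find d = 7^(-1) mod 40 = 23.
  Verify: 7 * 23 = 161 = 1 (mod 40).
Step 4: C = 15^7 mod 55 = 5.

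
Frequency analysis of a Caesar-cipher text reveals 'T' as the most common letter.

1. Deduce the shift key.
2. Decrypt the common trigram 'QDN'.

Step 1: In English, 'E' is the most frequent letter (12.7%).
Step 2: The most frequent ciphertext letter is 'T' (position 19).
Step 3: Shift = (19 - 4) mod 26 = 15.
Step 4: Decrypt 'QDN' by shifting back 15:
  Q -> B
  D -> O
  N -> Y
Step 5: 'QDN' decrypts to 'BOY'.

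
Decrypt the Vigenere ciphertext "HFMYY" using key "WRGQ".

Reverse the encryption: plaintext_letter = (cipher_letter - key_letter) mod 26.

Step 1: Extend key: WRGQW
Step 2: Decrypt each letter (c - k) mod 26:
  H(7) - W(22) = (7-22) mod 26 = 11 = L
  F(5) - R(17) = (5-17) mod 26 = 14 = O
  M(12) - G(6) = (12-6) mod 26 = 6 = G
  Y(24) - Q(16) = (24-16) mod 26 = 8 = I
  Y(24) - W(22) = (24-22) mod 26 = 2 = C
Plaintext: LOGIC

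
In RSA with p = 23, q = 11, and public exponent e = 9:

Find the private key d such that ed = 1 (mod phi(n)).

Step 1: n = 23 * 11 = 253.
Step 2: phi(n) = 22 * 10 = 220.
Step 3: Find d such that 9 * d = 1 (mod 220).
Step 4: d = 9^(-1) mod 220 = 49.
Verification: 9 * 49 = 441 = 2 * 220 + 1.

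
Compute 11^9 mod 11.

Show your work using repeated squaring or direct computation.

Step 1: Compute 11^9 mod 11 step by step, reducing modulo 11 at each step.
  11^1 mod 11 = 0
  11^2 mod 11 = (0 * 11) mod 11 = 0
  11^3 mod 11 = (0 * 11) mod 11 = 0
  11^4 mod 11 = (0 * 11) mod 11 = 0
  11^5 mod 11 = (0 * 11) mod 11 = 0
  11^6 mod 11 = (0 * 11) mod 11 = 0
  11^7 mod 11 = (0 * 11) mod 11 = 0
  11^8 mod 11 = (0 * 11) mod 11 = 0
  11^9 mod 11 = (0 * 11) mod 11 = 0
Step 2: Result = 0.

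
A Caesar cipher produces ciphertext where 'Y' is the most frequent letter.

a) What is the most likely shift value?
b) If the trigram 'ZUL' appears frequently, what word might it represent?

Step 1: In English, 'E' is the most frequent letter (12.7%).
Step 2: The most frequent ciphertext letter is 'Y' (position 24).
Step 3: Shift = (24 - 4) mod 26 = 20.
Step 4: Decrypt 'ZUL' by shifting back 20:
  Z -> F
  U -> A
  L -> R
Step 5: 'ZUL' decrypts to 'FAR'.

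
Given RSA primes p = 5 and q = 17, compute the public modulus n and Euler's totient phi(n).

Step 1: n = p * q = 5 * 17 = 85.
Step 2: phi(n) = (p-1)(q-1) = 4 * 16 = 64.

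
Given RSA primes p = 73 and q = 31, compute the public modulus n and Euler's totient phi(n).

Step 1: n = p * q = 73 * 31 = 2263.
Step 2: phi(n) = (p-1)(q-1) = 72 * 30 = 2160.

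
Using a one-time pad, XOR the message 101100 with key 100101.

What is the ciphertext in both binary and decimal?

Step 1: Write out the XOR operation bit by bit:
  Message: 101100
  Key:     100101
  XOR:     001001
Step 2: Convert to decimal: 001001 = 9.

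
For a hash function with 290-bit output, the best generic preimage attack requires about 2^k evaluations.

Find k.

Step 1: The hash has a 290-bit output.
Step 2: Preimage resistance means: given a digest h(x), it should be infeasible to find any input that hashes to it.
With a 290-bit output there are 2^290 possible digests, so a generic brute-force preimage search costs about 2^290 evaluations.
Step 3: Security level = 290 bits.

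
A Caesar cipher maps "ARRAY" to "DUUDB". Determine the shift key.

Step 1: Compare first letters: A (position 0) -> D (position 3).
Step 2: Shift = (3 - 0) mod 26 = 3.
The shift value is 3.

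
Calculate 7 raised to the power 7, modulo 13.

Step 1: Compute 7^7 mod 13 step by step, reducing modulo 13 at each step.
  7^1 mod 13 = 7
  7^2 mod 13 = (7 * 7) mod 13 = 10
  7^3 mod 13 = (10 * 7) mod 13 = 5
  7^4 mod 13 = (5 * 7) mod 13 = 9
  7^5 mod 13 = (9 * 7) mod 13 = 11
  7^6 mod 13 = (11 * 7) mod 13 = 12
  7^7 mod 13 = (12 * 7) mod 13 = 6
Step 2: Result = 6.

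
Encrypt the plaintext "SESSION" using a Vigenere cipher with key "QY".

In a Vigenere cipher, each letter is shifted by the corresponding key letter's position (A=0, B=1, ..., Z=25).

Step 1: Repeat key to match plaintext length:
  Plaintext: SESSION
  Key:       QYQYQYQ
Step 2: Encrypt each letter:
  S(18) + Q(16) = (18+16) mod 26 = 8 = I
  E(4) + Y(24) = (4+24) mod 26 = 2 = C
  S(18) + Q(16) = (18+16) mod 26 = 8 = I
  S(18) + Y(24) = (18+24) mod 26 = 16 = Q
  I(8) + Q(16) = (8+16) mod 26 = 24 = Y
  O(14) + Y(24) = (14+24) mod 26 = 12 = M
  N(13) + Q(16) = (13+16) mod 26 = 3 = D
Ciphertext: ICIQYMD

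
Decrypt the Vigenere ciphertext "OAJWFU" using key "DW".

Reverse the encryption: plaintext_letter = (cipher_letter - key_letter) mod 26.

Step 1: Extend key: DWDWDW
Step 2: Decrypt each letter (c - k) mod 26:
  O(14) - D(3) = (14-3) mod 26 = 11 = L
  A(0) - W(22) = (0-22) mod 26 = 4 = E
  J(9) - D(3) = (9-3) mod 26 = 6 = G
  W(22) - W(22) = (22-22) mod 26 = 0 = A
  F(5) - D(3) = (5-3) mod 26 = 2 = C
  U(20) - W(22) = (20-22) mod 26 = 24 = Y
Plaintext: LEGACY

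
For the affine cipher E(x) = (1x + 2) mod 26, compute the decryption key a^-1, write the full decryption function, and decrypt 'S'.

Step 1: Find a^-1, the modular inverse of 1 mod 26.
Step 2: We need 1 * a^-1 = 1 (mod 26).
Step 3: 1 * 1 = 1 = 0 * 26 + 1, so a^-1 = 1.
Step 4: D(y) = 1(y - 2) mod 26.
Step 5: Apply to 'S' (y = 18): D(18) = 1 * (18 - 2) mod 26 = 1 * 16 mod 26 = 16 -> 'Q'.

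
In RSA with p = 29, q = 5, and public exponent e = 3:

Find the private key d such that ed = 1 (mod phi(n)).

Step 1: n = 29 * 5 = 145.
Step 2: phi(n) = 28 * 4 = 112.
Step 3: Find d such that 3 * d = 1 (mod 112).
Step 4: d = 3^(-1) mod 112 = 75.
Verification: 3 * 75 = 225 = 2 * 112 + 1.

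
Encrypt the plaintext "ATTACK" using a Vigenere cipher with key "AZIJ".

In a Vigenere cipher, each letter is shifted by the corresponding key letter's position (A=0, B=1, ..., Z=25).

Step 1: Repeat key to match plaintext length:
  Plaintext: ATTACK
  Key:       AZIJAZ
Step 2: Encrypt each letter:
  A(0) + A(0) = (0+0) mod 26 = 0 = A
  T(19) + Z(25) = (19+25) mod 26 = 18 = S
  T(19) + I(8) = (19+8) mod 26 = 1 = B
  A(0) + J(9) = (0+9) mod 26 = 9 = J
  C(2) + A(0) = (2+0) mod 26 = 2 = C
  K(10) + Z(25) = (10+25) mod 26 = 9 = J
Ciphertext: ASBJCJ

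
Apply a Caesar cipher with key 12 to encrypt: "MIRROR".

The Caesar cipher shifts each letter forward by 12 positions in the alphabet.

Step 1: For each letter, shift forward by 12 positions (mod 26).
  M (position 12) -> position (12+12) mod 26 = 24 -> Y
  I (position 8) -> position (8+12) mod 26 = 20 -> U
  R (position 17) -> position (17+12) mod 26 = 3 -> D
  R (position 17) -> position (17+12) mod 26 = 3 -> D
  O (position 14) -> position (14+12) mod 26 = 0 -> A
  R (position 17) -> position (17+12) mod 26 = 3 -> D
Result: YUDDAD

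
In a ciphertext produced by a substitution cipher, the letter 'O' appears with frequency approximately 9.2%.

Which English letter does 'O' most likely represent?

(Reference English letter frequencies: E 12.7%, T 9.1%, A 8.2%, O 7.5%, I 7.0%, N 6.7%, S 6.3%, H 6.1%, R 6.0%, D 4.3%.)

Step 1: The observed frequency is 9.2%.
Step 2: Compare with English frequencies:
  E: 12.7% (difference: 3.5%)
  T: 9.1% (difference: 0.1%) <-- closest
  A: 8.2% (difference: 1.0%)
  O: 7.5% (difference: 1.7%)
  I: 7.0% (difference: 2.2%)
  N: 6.7% (difference: 2.5%)
  S: 6.3% (difference: 2.9%)
  H: 6.1% (difference: 3.1%)
  R: 6.0% (difference: 3.2%)
  D: 4.3% (difference: 4.9%)
Step 3: 'O' most likely represents 'T' (frequency 9.1%).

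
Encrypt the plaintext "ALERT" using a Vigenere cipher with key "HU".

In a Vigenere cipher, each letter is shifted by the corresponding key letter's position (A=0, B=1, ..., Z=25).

Step 1: Repeat key to match plaintext length:
  Plaintext: ALERT
  Key:       HUHUH
Step 2: Encrypt each letter:
  A(0) + H(7) = (0+7) mod 26 = 7 = H
  L(11) + U(20) = (11+20) mod 26 = 5 = F
  E(4) + H(7) = (4+7) mod 26 = 11 = L
  R(17) + U(20) = (17+20) mod 26 = 11 = L
  T(19) + H(7) = (19+7) mod 26 = 0 = A
Ciphertext: HFLLA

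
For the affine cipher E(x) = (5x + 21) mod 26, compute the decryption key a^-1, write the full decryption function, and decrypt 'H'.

Step 1: Find a^-1, the modular inverse of 5 mod 26.
Step 2: We need 5 * a^-1 = 1 (mod 26).
Step 3: 5 * 21 = 105 = 4 * 26 + 1, so a^-1 = 21.
Step 4: D(y) = 21(y - 21) mod 26.
Step 5: Apply to 'H' (y = 7): D(7) = 21 * (7 - 21) mod 26 = 21 * -14 mod 26 = 18 -> 'S'.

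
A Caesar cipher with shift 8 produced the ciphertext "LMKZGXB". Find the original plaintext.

Step 1: Reverse the shift by subtracting 8 from each letter position.
  L (position 11) -> position (11-8) mod 26 = 3 -> D
  M (position 12) -> position (12-8) mod 26 = 4 -> E
  K (position 10) -> position (10-8) mod 26 = 2 -> C
  Z (position 25) -> position (25-8) mod 26 = 17 -> R
  G (position 6) -> position (6-8) mod 26 = 24 -> Y
  X (position 23) -> position (23-8) mod 26 = 15 -> P
  B (position 1) -> position (1-8) mod 26 = 19 -> T
Decrypted message: DECRYPT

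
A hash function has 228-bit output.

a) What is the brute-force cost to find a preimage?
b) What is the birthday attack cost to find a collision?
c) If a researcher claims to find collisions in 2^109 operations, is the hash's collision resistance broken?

Step 1: Preimage resistance requires brute-force of 2^228 operations.
Step 2: Collision resistance (birthday bound) = 2^(228/2) = 2^114.
Step 3: The claimed attack costs 2^109 operations.
Step 4: Since 2^109 < 2^114, the claimed attack beats the generic birthday bound, so collision resistance is broken.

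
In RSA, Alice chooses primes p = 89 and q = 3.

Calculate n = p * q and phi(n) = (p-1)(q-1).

Step 1: n = p * q = 89 * 3 = 267.
Step 2: phi(n) = (p-1)(q-1) = 88 * 2 = 176.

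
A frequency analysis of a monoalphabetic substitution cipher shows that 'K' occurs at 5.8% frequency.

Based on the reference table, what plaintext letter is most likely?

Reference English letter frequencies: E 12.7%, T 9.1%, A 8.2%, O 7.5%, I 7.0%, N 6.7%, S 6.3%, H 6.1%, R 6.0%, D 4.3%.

Step 1: The observed frequency is 5.8%.
Step 2: Compare with English frequencies:
  E: 12.7% (difference: 6.9%)
  T: 9.1% (difference: 3.3%)
  A: 8.2% (difference: 2.4%)
  O: 7.5% (difference: 1.7%)
  I: 7.0% (difference: 1.2%)
  N: 6.7% (difference: 0.9%)
  S: 6.3% (difference: 0.5%)
  H: 6.1% (difference: 0.3%)
  R: 6.0% (difference: 0.2%) <-- closest
  D: 4.3% (difference: 1.5%)
Step 3: 'K' most likely represents 'R' (frequency 6.0%).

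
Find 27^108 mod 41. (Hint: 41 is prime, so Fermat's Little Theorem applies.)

Step 1: Since 41 is prime, by Fermat's Little Theorem: 27^40 = 1 (mod 41).
Step 2: Reduce exponent: 108 mod 40 = 28.
Step 3: So 27^108 = 27^28 (mod 41).
Step 4: 27^28 mod 41 = 40.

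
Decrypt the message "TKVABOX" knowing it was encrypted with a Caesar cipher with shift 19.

Step 1: Reverse the shift by subtracting 19 from each letter position.
  T (position 19) -> position (19-19) mod 26 = 0 -> A
  K (position 10) -> position (10-19) mod 26 = 17 -> R
  V (position 21) -> position (21-19) mod 26 = 2 -> C
  A (position 0) -> position (0-19) mod 26 = 7 -> H
  B (position 1) -> position (1-19) mod 26 = 8 -> I
  O (position 14) -> position (14-19) mod 26 = 21 -> V
  X (position 23) -> position (23-19) mod 26 = 4 -> E
Decrypted message: ARCHIVE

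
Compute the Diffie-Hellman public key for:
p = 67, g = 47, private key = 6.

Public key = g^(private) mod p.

Step 1: A = g^a mod p = 47^6 mod 67.
  47^1 mod 67 = 47
  47^2 mod 67 = (47 * 47) mod 67 = 65
  47^3 mod 67 = (65 * 47) mod 67 = 40
  47^4 mod 67 = (40 * 47) mod 67 = 4
  47^5 mod 67 = (4 * 47) mod 67 = 54
  47^6 mod 67 = (54 * 47) mod 67 = 59
Result: A = 59.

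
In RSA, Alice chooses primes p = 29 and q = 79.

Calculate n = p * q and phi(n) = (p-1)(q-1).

Step 1: n = p * q = 29 * 79 = 2291.
Step 2: phi(n) = (p-1)(q-1) = 28 * 78 = 2184.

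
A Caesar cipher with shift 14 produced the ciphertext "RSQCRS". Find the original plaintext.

Step 1: Reverse the shift by subtracting 14 from each letter position.
  R (position 17) -> position (17-14) mod 26 = 3 -> D
  S (position 18) -> position (18-14) mod 26 = 4 -> E
  Q (position 16) -> position (16-14) mod 26 = 2 -> C
  C (position 2) -> position (2-14) mod 26 = 14 -> O
  R (position 17) -> position (17-14) mod 26 = 3 -> D
  S (position 18) -> position (18-14) mod 26 = 4 -> E
Decrypted message: DECODE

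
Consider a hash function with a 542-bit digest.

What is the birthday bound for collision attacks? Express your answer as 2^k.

Step 1: The birthday paradox gives collision probability ~50% after sqrt(2^n) = 2^(n/2) hashes.
Step 2: For 542-bit output: 2^(542/2) = 2^271.
Step 3: Approximately 2^271 hash computations needed.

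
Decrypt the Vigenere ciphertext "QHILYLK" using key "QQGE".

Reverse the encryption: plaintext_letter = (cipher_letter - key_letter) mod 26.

Step 1: Extend key: QQGEQQG
Step 2: Decrypt each letter (c - k) mod 26:
  Q(16) - Q(16) = (16-16) mod 26 = 0 = A
  H(7) - Q(16) = (7-16) mod 26 = 17 = R
  I(8) - G(6) = (8-6) mod 26 = 2 = C
  L(11) - E(4) = (11-4) mod 26 = 7 = H
  Y(24) - Q(16) = (24-16) mod 26 = 8 = I
  L(11) - Q(16) = (11-16) mod 26 = 21 = V
  K(10) - G(6) = (10-6) mod 26 = 4 = E
Plaintext: ARCHIVE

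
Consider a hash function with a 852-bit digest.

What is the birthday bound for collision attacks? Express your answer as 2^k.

Step 1: The birthday paradox gives collision probability ~50% after sqrt(2^n) = 2^(n/2) hashes.
Step 2: For 852-bit output: 2^(852/2) = 2^426.
Step 3: Approximately 2^426 hash computations needed.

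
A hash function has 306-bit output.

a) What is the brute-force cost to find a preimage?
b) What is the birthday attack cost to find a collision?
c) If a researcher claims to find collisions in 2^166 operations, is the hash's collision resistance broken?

Step 1: Preimage resistance requires brute-force of 2^306 operations.
Step 2: Collision resistance (birthday bound) = 2^(306/2) = 2^153.
Step 3: The claimed attack costs 2^166 operations.
Step 4: Since 2^166 >= 2^153, the claimed attack is no faster than the generic birthday attack, so this does not break collision resistance.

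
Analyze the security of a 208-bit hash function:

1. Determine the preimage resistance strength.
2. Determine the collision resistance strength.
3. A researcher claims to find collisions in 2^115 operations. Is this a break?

Step 1: Preimage resistance requires brute-force of 2^208 operations.
Step 2: Collision resistance (birthday bound) = 2^(208/2) = 2^104.
Step 3: The claimed attack costs 2^115 operations.
Step 4: Since 2^115 >= 2^104, the claimed attack is no faster than the generic birthday attack, so this does not break collision resistance.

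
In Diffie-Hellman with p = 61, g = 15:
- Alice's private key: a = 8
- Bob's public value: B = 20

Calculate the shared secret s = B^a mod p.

Step 1: s = B^a mod p = 20^8 mod 61.
  20^1 mod 61 = 20
  20^2 mod 61 = (20 * 20) mod 61 = 34
  20^3 mod 61 = (34 * 20) mod 61 = 9
  20^4 mod 61 = (9 * 20) mod 61 = 58
  20^5 mod 61 = (58 * 20) mod 61 = 1
  20^6 mod 61 = (1 * 20) mod 61 = 20
  20^7 mod 61 = (20 * 20) mod 61 = 34
  20^8 mod 61 = (34 * 20) mod 61 = 9
Result: shared secret = 9.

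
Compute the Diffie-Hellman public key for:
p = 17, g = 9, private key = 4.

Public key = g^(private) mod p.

Step 1: A = g^a mod p = 9^4 mod 17.
  9^1 mod 17 = 9
  9^2 mod 17 = (9 * 9) mod 17 = 13
  9^3 mod 17 = (13 * 9) mod 17 = 15
  9^4 mod 17 = (15 * 9) mod 17 = 16
Result: A = 16.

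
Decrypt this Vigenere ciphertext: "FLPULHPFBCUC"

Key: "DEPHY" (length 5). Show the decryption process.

Step 1: Key 'DEPHY' has length 5. Extended key: DEPHYDEPHYDE
Step 2: Decrypt each position:
  F(5) - D(3) = 2 = C
  L(11) - E(4) = 7 = H
  P(15) - P(15) = 0 = A
  U(20) - H(7) = 13 = N
  L(11) - Y(24) = 13 = N
  H(7) - D(3) = 4 = E
  P(15) - E(4) = 11 = L
  F(5) - P(15) = 16 = Q
  B(1) - H(7) = 20 = U
  C(2) - Y(24) = 4 = E
  U(20) - D(3) = 17 = R
  C(2) - E(4) = 24 = Y
Plaintext: CHANNELQUERY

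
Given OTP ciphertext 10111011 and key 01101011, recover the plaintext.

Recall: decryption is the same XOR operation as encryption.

Step 1: XOR ciphertext with key:
  Ciphertext: 10111011
  Key:        01101011
  XOR:        11010000
Step 2: Plaintext = 11010000 = 208 in decimal.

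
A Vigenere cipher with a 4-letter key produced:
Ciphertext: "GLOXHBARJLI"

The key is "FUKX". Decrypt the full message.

Step 1: Key 'FUKX' has length 4. Extended key: FUKXFUKXFUK
Step 2: Decrypt each position:
  G(6) - F(5) = 1 = B
  L(11) - U(20) = 17 = R
  O(14) - K(10) = 4 = E
  X(23) - X(23) = 0 = A
  H(7) - F(5) = 2 = C
  B(1) - U(20) = 7 = H
  A(0) - K(10) = 16 = Q
  R(17) - X(23) = 20 = U
  J(9) - F(5) = 4 = E
  L(11) - U(20) = 17 = R
  I(8) - K(10) = 24 = Y
Plaintext: BREACHQUERY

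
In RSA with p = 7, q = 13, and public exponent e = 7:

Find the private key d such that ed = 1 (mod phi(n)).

Step 1: n = 7 * 13 = 91.
Step 2: phi(n) = 6 * 12 = 72.
Step 3: Find d such that 7 * d = 1 (mod 72).
Step 4: d = 7^(-1) mod 72 = 31.
Verification: 7 * 31 = 217 = 3 * 72 + 1.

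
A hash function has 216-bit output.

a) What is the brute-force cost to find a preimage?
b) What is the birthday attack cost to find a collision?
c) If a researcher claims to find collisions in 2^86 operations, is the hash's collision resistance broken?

Step 1: Preimage resistance requires brute-force of 2^216 operations.
Step 2: Collision resistance (birthday bound) = 2^(216/2) = 2^108.
Step 3: The claimed attack costs 2^86 operations.
Step 4: Since 2^86 < 2^108, the claimed attack beats the generic birthday bound, so collision resistance is broken.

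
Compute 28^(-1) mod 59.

Step 1: We need x such that 28 * x = 1 (mod 59).
Step 2: Using the extended Euclidean algorithm or trial:
  28 * 19 = 532 = 9 * 59 + 1.
Step 3: Since 532 mod 59 = 1, the inverse is x = 19.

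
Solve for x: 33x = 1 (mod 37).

Step 1: We need x such that 33 * x = 1 (mod 37).
Step 2: Using the extended Euclidean algorithm or trial:
  33 * 9 = 297 = 8 * 37 + 1.
Step 3: Since 297 mod 37 = 1, the inverse is x = 9.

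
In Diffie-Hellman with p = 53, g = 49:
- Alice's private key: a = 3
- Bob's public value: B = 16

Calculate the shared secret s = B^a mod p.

Step 1: s = B^a mod p = 16^3 mod 53.
  16^1 mod 53 = 16
  16^2 mod 53 = (16 * 16) mod 53 = 44
  16^3 mod 53 = (44 * 16) mod 53 = 15
Result: shared secret = 15.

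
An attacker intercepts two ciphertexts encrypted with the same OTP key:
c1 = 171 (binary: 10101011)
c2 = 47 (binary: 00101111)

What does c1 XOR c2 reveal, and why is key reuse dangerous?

Step 1: c1 XOR c2 = (m1 XOR k) XOR (m2 XOR k).
Step 2: By XOR associativity/commutativity: = m1 XOR m2 XOR k XOR k = m1 XOR m2.
Step 3: 10101011 XOR 00101111 = 10000100 = 132.
Step 4: The key cancels out! An attacker learns m1 XOR m2 = 132, revealing the relationship between plaintexts.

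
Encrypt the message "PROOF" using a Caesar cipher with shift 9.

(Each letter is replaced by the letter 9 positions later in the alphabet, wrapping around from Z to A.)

Step 1: For each letter, shift forward by 9 positions (mod 26).
  P (position 15) -> position (15+9) mod 26 = 24 -> Y
  R (position 17) -> position (17+9) mod 26 = 0 -> A
  O (position 14) -> position (14+9) mod 26 = 23 -> X
  O (position 14) -> position (14+9) mod 26 = 23 -> X
  F (position 5) -> position (5+9) mod 26 = 14 -> O
Result: YAXXO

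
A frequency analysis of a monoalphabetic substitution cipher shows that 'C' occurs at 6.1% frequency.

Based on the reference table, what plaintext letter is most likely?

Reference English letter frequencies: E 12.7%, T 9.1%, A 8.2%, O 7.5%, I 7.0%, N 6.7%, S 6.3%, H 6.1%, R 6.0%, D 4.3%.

Step 1: The observed frequency is 6.1%.
Step 2: Compare with English frequencies:
  E: 12.7% (difference: 6.6%)
  T: 9.1% (difference: 3.0%)
  A: 8.2% (difference: 2.1%)
  O: 7.5% (difference: 1.4%)
  I: 7.0% (difference: 0.9%)
  N: 6.7% (difference: 0.6%)
  S: 6.3% (difference: 0.2%)
  H: 6.1% (difference: 0.0%) <-- closest
  R: 6.0% (difference: 0.1%)
  D: 4.3% (difference: 1.8%)
Step 3: 'C' most likely represents 'H' (frequency 6.1%).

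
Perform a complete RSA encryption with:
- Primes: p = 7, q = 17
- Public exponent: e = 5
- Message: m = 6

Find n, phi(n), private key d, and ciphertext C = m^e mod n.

Step 1: n = 7 * 17 = 119.
Step 2: phi(n) = (7-1)(17-1) = 6 * 16 = 96.
Step 3: Find d = 5^(-1) mod 96 = 77.
  Verify: 5 * 77 = 385 = 1 (mod 96).
Step 4: C = 6^5 mod 119 = 41.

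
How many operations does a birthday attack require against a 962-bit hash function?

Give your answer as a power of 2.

Step 1: The birthday paradox gives collision probability ~50% after sqrt(2^n) = 2^(n/2) hashes.
Step 2: For 962-bit output: 2^(962/2) = 2^481.
Step 3: Approximately 2^481 hash computations needed.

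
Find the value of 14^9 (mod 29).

Step 1: Compute 14^9 mod 29 step by step, reducing modulo 29 at each step.
  14^1 mod 29 = 14
  14^2 mod 29 = (14 * 14) mod 29 = 22
  14^3 mod 29 = (22 * 14) mod 29 = 18
  14^4 mod 29 = (18 * 14) mod 29 = 20
  14^5 mod 29 = (20 * 14) mod 29 = 19
  14^6 mod 29 = (19 * 14) mod 29 = 5
  14^7 mod 29 = (5 * 14) mod 29 = 12
  14^8 mod 29 = (12 * 14) mod 29 = 23
  14^9 mod 29 = (23 * 14) mod 29 = 3
Step 2: Result = 3.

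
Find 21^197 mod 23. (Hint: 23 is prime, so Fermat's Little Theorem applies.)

Step 1: Since 23 is prime, by Fermat's Little Theorem: 21^22 = 1 (mod 23).
Step 2: Reduce exponent: 197 mod 22 = 21.
Step 3: So 21^197 = 21^21 (mod 23).
Step 4: 21^21 mod 23 = 11.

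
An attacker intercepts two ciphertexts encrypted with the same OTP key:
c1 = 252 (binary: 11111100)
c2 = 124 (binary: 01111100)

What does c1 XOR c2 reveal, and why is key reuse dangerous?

Step 1: c1 XOR c2 = (m1 XOR k) XOR (m2 XOR k).
Step 2: By XOR associativity/commutativity: = m1 XOR m2 XOR k XOR k = m1 XOR m2.
Step 3: 11111100 XOR 01111100 = 10000000 = 128.
Step 4: The key cancels out! An attacker learns m1 XOR m2 = 128, revealing the relationship between plaintexts.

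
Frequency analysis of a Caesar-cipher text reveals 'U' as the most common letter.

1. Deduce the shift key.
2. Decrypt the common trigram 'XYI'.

Step 1: In English, 'E' is the most frequent letter (12.7%).
Step 2: The most frequent ciphertext letter is 'U' (position 20).
Step 3: Shift = (20 - 4) mod 26 = 16.
Step 4: Decrypt 'XYI' by shifting back 16:
  X -> H
  Y -> I
  I -> S
Step 5: 'XYI' decrypts to 'HIS'.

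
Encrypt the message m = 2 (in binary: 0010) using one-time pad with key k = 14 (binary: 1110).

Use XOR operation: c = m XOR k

Step 1: Write out the XOR operation bit by bit:
  Message: 0010
  Key:     1110
  XOR:     1100
Step 2: Convert to decimal: 1100 = 12.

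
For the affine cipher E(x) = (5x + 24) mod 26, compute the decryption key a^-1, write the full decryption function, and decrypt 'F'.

Step 1: Find a^-1, the modular inverse of 5 mod 26.
Step 2: We need 5 * a^-1 = 1 (mod 26).
Step 3: 5 * 21 = 105 = 4 * 26 + 1, so a^-1 = 21.
Step 4: D(y) = 21(y - 24) mod 26.
Step 5: Apply to 'F' (y = 5): D(5) = 21 * (5 - 24) mod 26 = 21 * -19 mod 26 = 17 -> 'R'.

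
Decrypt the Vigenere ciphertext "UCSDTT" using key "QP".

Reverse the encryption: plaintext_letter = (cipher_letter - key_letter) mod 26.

Step 1: Extend key: QPQPQP
Step 2: Decrypt each letter (c - k) mod 26:
  U(20) - Q(16) = (20-16) mod 26 = 4 = E
  C(2) - P(15) = (2-15) mod 26 = 13 = N
  S(18) - Q(16) = (18-16) mod 26 = 2 = C
  D(3) - P(15) = (3-15) mod 26 = 14 = O
  T(19) - Q(16) = (19-16) mod 26 = 3 = D
  T(19) - P(15) = (19-15) mod 26 = 4 = E
Plaintext: ENCODE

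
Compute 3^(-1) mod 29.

Step 1: We need x such that 3 * x = 1 (mod 29).
Step 2: Using the extended Euclidean algorithm or trial:
  3 * 10 = 30 = 1 * 29 + 1.
Step 3: Since 30 mod 29 = 1, the inverse is x = 10.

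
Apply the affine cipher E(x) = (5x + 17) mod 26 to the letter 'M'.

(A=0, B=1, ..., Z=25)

Step 1: Convert 'M' to number: x = 12.
Step 2: E(12) = (5 * 12 + 17) mod 26 = 77 mod 26 = 25.
Step 3: Convert 25 back to letter: Z.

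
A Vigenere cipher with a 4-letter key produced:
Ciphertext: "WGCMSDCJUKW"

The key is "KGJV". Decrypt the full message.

Step 1: Key 'KGJV' has length 4. Extended key: KGJVKGJVKGJ
Step 2: Decrypt each position:
  W(22) - K(10) = 12 = M
  G(6) - G(6) = 0 = A
  C(2) - J(9) = 19 = T
  M(12) - V(21) = 17 = R
  S(18) - K(10) = 8 = I
  D(3) - G(6) = 23 = X
  C(2) - J(9) = 19 = T
  J(9) - V(21) = 14 = O
  U(20) - K(10) = 10 = K
  K(10) - G(6) = 4 = E
  W(22) - J(9) = 13 = N
Plaintext: MATRIXTOKEN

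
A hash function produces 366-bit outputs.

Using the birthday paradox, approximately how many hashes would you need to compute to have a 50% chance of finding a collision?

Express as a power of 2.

Step 1: The birthday paradox gives collision probability ~50% after sqrt(2^n) = 2^(n/2) hashes.
Step 2: For 366-bit output: 2^(366/2) = 2^183.
Step 3: Approximately 2^183 hash computations needed.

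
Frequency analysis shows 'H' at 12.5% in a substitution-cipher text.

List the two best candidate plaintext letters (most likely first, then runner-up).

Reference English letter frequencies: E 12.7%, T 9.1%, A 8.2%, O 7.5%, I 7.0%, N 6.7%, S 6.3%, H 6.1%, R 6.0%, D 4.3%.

Step 1: Observed frequency of 'H' is 12.5%.
Step 2: Compute distances to each reference frequency and sort:
  E (12.7%): difference = 0.2% <-- BEST
  T (9.1%): difference = 3.4% <-- RUNNER-UP
  A (8.2%): difference = 4.3%
  O (7.5%): difference = 5.0%
  I (7.0%): difference = 5.5%
Step 3: Most likely is 'E' (12.7%, diff 0.2%); second most likely is 'T' (9.1%, diff 3.4%).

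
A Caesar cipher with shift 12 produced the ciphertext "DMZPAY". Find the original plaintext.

Step 1: Reverse the shift by subtracting 12 from each letter position.
  D (position 3) -> position (3-12) mod 26 = 17 -> R
  M (position 12) -> position (12-12) mod 26 = 0 -> A
  Z (position 25) -> position (25-12) mod 26 = 13 -> N
  P (position 15) -> position (15-12) mod 26 = 3 -> D
  A (position 0) -> position (0-12) mod 26 = 14 -> O
  Y (position 24) -> position (24-12) mod 26 = 12 -> M
Decrypted message: RANDOM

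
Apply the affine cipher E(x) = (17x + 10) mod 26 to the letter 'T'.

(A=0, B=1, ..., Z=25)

Step 1: Convert 'T' to number: x = 19.
Step 2: E(19) = (17 * 19 + 10) mod 26 = 333 mod 26 = 21.
Step 3: Convert 21 back to letter: V.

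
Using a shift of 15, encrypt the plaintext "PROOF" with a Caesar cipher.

Step 1: For each letter, shift forward by 15 positions (mod 26).
  P (position 15) -> position (15+15) mod 26 = 4 -> E
  R (position 17) -> position (17+15) mod 26 = 6 -> G
  O (position 14) -> position (14+15) mod 26 = 3 -> D
  O (position 14) -> position (14+15) mod 26 = 3 -> D
  F (position 5) -> position (5+15) mod 26 = 20 -> U
Result: EGDDU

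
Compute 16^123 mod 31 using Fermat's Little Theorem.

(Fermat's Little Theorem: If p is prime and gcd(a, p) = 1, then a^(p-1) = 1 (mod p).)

Step 1: Since 31 is prime, by Fermat's Little Theorem: 16^30 = 1 (mod 31).
Step 2: Reduce exponent: 123 mod 30 = 3.
Step 3: So 16^123 = 16^3 (mod 31).
Step 4: 16^3 mod 31 = 4.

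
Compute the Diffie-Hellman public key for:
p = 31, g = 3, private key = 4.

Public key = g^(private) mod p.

Step 1: A = g^a mod p = 3^4 mod 31.
  3^1 mod 31 = 3
  3^2 mod 31 = (3 * 3) mod 31 = 9
  3^3 mod 31 = (9 * 3) mod 31 = 27
  3^4 mod 31 = (27 * 3) mod 31 = 19
Result: A = 19.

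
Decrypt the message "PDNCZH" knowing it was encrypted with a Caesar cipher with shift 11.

Step 1: Reverse the shift by subtracting 11 from each letter position.
  P (position 15) -> position (15-11) mod 26 = 4 -> E
  D (position 3) -> position (3-11) mod 26 = 18 -> S
  N (position 13) -> position (13-11) mod 26 = 2 -> C
  C (position 2) -> position (2-11) mod 26 = 17 -> R
  Z (position 25) -> position (25-11) mod 26 = 14 -> O
  H (position 7) -> position (7-11) mod 26 = 22 -> W
Decrypted message: ESCROW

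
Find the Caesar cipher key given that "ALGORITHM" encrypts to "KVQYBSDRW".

Step 1: Compare first letters: A (position 0) -> K (position 10).
Step 2: Shift = (10 - 0) mod 26 = 10.
The shift value is 10.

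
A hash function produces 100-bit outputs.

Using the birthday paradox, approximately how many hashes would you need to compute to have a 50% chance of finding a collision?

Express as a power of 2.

Step 1: The birthday paradox gives collision probability ~50% after sqrt(2^n) = 2^(n/2) hashes.
Step 2: For 100-bit output: 2^(100/2) = 2^50.
Step 3: Approximately 2^50 hash computations needed.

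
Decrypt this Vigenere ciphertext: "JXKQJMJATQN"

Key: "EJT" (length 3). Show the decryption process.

Step 1: Key 'EJT' has length 3. Extended key: EJTEJTEJTEJ
Step 2: Decrypt each position:
  J(9) - E(4) = 5 = F
  X(23) - J(9) = 14 = O
  K(10) - T(19) = 17 = R
  Q(16) - E(4) = 12 = M
  J(9) - J(9) = 0 = A
  M(12) - T(19) = 19 = T
  J(9) - E(4) = 5 = F
  A(0) - J(9) = 17 = R
  T(19) - T(19) = 0 = A
  Q(16) - E(4) = 12 = M
  N(13) - J(9) = 4 = E
Plaintext: FORMATFRAME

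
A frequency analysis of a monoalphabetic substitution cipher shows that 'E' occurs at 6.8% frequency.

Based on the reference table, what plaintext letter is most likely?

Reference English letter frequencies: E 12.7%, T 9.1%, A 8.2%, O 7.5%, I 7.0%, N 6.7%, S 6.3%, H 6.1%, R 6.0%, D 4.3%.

Step 1: The observed frequency is 6.8%.
Step 2: Compare with English frequencies:
  E: 12.7% (difference: 5.9%)
  T: 9.1% (difference: 2.3%)
  A: 8.2% (difference: 1.4%)
  O: 7.5% (difference: 0.7%)
  I: 7.0% (difference: 0.2%)
  N: 6.7% (difference: 0.1%) <-- closest
  S: 6.3% (difference: 0.5%)
  H: 6.1% (difference: 0.7%)
  R: 6.0% (difference: 0.8%)
  D: 4.3% (difference: 2.5%)
Step 3: 'E' most likely represents 'N' (frequency 6.7%).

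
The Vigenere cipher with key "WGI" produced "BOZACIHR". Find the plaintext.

Step 1: Extend key: WGIWGIWG
Step 2: Decrypt each letter (c - k) mod 26:
  B(1) - W(22) = (1-22) mod 26 = 5 = F
  O(14) - G(6) = (14-6) mod 26 = 8 = I
  Z(25) - I(8) = (25-8) mod 26 = 17 = R
  A(0) - W(22) = (0-22) mod 26 = 4 = E
  C(2) - G(6) = (2-6) mod 26 = 22 = W
  I(8) - I(8) = (8-8) mod 26 = 0 = A
  H(7) - W(22) = (7-22) mod 26 = 11 = L
  R(17) - G(6) = (17-6) mod 26 = 11 = L
Plaintext: FIREWALL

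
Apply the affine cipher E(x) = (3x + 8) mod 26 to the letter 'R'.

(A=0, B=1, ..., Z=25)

Step 1: Convert 'R' to number: x = 17.
Step 2: E(17) = (3 * 17 + 8) mod 26 = 59 mod 26 = 7.
Step 3: Convert 7 back to letter: H.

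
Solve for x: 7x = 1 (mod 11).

Step 1: We need x such that 7 * x = 1 (mod 11).
Step 2: Using the extended Euclidean algorithm or trial:
  7 * 8 = 56 = 5 * 11 + 1.
Step 3: Since 56 mod 11 = 1, the inverse is x = 8.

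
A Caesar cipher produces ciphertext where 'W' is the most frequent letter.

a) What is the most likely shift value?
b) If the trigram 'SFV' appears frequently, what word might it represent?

Step 1: In English, 'E' is the most frequent letter (12.7%).
Step 2: The most frequent ciphertext letter is 'W' (position 22).
Step 3: Shift = (22 - 4) mod 26 = 18.
Step 4: Decrypt 'SFV' by shifting back 18:
  S -> A
  F -> N
  V -> D
Step 5: 'SFV' decrypts to 'AND'.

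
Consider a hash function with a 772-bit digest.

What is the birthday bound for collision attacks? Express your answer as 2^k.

Step 1: The birthday paradox gives collision probability ~50% after sqrt(2^n) = 2^(n/2) hashes.
Step 2: For 772-bit output: 2^(772/2) = 2^386.
Step 3: Approximately 2^386 hash computations needed.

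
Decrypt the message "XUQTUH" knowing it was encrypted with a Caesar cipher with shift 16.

Step 1: Reverse the shift by subtracting 16 from each letter position.
  X (position 23) -> position (23-16) mod 26 = 7 -> H
  U (position 20) -> position (20-16) mod 26 = 4 -> E
  Q (position 16) -> position (16-16) mod 26 = 0 -> A
  T (position 19) -> position (19-16) mod 26 = 3 -> D
  U (position 20) -> position (20-16) mod 26 = 4 -> E
  H (position 7) -> position (7-16) mod 26 = 17 -> R
Decrypted message: HEADER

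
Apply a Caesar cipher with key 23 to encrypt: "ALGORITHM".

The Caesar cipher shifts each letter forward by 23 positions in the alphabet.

Step 1: For each letter, shift forward by 23 positions (mod 26).
  A (position 0) -> position (0+23) mod 26 = 23 -> X
  L (position 11) -> position (11+23) mod 26 = 8 -> I
  G (position 6) -> position (6+23) mod 26 = 3 -> D
  O (position 14) -> position (14+23) mod 26 = 11 -> L
  R (position 17) -> position (17+23) mod 26 = 14 -> O
  I (position 8) -> position (8+23) mod 26 = 5 -> F
  T (position 19) -> position (19+23) mod 26 = 16 -> Q
  H (position 7) -> position (7+23) mod 26 = 4 -> E
  M (position 12) -> position (12+23) mod 26 = 9 -> J
Result: XIDLOFQEJ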